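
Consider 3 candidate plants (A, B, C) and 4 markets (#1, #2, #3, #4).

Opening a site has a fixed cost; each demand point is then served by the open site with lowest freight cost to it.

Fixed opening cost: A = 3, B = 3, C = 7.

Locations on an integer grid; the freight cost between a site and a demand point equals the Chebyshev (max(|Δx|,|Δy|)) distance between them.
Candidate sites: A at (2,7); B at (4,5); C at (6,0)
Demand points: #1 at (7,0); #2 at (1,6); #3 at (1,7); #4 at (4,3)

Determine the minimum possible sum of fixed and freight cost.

Open {A, B}: assign each demand point to its cheapest open site.
  #1→B 5, #2→A 1, #3→A 1, #4→B 2
  freight cost 9, fixed 6 → total 15.
Compare {A}: freight cost 13 + fixed 3 = 16.
Compare {B}: freight cost 13 + fixed 3 = 16.
Compare {A, C}: freight cost 6 + fixed 10 = 16.
All other subsets cost ≥ 16. Minimum total cost: 15.

15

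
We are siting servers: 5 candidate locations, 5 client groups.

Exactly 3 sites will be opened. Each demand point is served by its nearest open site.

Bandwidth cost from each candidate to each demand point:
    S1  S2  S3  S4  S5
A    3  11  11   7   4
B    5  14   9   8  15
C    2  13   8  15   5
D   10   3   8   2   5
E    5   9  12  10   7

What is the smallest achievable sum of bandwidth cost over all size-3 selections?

19

Open {A, C, D}.
  S1→C 2, S2→D 3, S3→C 8, S4→D 2, S5→A 4  ⇒ total 19.
Compare {A, B, D}: total 20.
Compare {A, D, E}: total 20.
No size-3 selection does better; minimum is 19.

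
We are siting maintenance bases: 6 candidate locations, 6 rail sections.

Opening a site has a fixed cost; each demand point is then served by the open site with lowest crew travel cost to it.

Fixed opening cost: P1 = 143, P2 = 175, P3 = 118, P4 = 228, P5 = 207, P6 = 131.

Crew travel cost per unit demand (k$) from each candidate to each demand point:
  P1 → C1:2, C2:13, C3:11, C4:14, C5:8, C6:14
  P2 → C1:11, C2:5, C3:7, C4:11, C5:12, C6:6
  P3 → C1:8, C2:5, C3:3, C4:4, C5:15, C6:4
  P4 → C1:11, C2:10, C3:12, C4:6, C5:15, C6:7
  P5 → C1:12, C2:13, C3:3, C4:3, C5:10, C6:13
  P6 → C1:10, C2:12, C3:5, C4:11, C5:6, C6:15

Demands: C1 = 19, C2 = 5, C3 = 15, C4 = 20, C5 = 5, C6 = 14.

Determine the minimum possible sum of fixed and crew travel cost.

545

Open {P1, P3}: assign each demand point to its cheapest open site.
  C1→P1 19×2=38, C2→P3 5×5=25, C3→P3 15×3=45, C4→P3 20×4=80, C5→P1 5×8=40, C6→P3 14×4=56
  crew travel cost 284, fixed 261 → total 545.
Compare {P3}: crew travel cost 433 + fixed 118 = 551.
Compare {P3, P6}: crew travel cost 388 + fixed 249 = 637.
Compare {P1, P3, P6}: crew travel cost 274 + fixed 392 = 666.
All other subsets cost ≥ 551. Minimum total cost: 545.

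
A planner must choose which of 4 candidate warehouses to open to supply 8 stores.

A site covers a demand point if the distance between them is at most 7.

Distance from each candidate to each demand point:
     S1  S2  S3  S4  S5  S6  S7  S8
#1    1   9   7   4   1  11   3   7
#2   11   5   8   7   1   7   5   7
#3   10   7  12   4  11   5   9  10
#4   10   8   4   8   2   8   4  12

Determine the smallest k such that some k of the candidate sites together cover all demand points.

2

Coverage sets (demand points within 7 of each site):
  #1: {S1, S3, S4, S5, S7, S8}
  #2: {S2, S4, S5, S6, S7, S8}
  #3: {S2, S4, S6}
  #4: {S3, S5, S7}
No single site covers all 8 demand points.
But {#1, #2} covers everything, so the minimum is 2.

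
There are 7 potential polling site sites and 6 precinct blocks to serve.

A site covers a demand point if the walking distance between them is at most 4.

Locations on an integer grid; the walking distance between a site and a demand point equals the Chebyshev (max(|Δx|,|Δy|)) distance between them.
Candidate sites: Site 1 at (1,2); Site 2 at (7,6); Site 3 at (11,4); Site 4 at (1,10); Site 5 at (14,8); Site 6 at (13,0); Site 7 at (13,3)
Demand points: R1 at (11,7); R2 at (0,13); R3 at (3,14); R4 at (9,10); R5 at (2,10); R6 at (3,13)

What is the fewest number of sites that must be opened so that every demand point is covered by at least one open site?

2

Coverage sets (demand points within 4 of each site):
  Site 1: {}
  Site 2: {R1, R4}
  Site 3: {R1}
  Site 4: {R2, R3, R5, R6}
  Site 5: {R1}
  Site 6: {}
  Site 7: {R1}
No single site covers all 6 demand points.
But {Site 2, Site 4} covers everything, so the minimum is 2.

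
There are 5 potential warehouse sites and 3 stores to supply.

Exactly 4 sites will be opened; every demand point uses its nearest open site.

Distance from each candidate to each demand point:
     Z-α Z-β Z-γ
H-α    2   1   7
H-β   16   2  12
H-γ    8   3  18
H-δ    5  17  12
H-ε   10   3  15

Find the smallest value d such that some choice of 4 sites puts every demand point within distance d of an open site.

Open {H-α, H-β, H-γ, H-δ}.
  Farthest demand point is Z-γ at distance 7 (to H-α); all others are ≤ 7.
With {H-α, H-β, H-γ, H-ε} the worst case is 7.
With {H-α, H-β, H-δ, H-ε} the worst case is 7.
No size-4 selection achieves below 7.

7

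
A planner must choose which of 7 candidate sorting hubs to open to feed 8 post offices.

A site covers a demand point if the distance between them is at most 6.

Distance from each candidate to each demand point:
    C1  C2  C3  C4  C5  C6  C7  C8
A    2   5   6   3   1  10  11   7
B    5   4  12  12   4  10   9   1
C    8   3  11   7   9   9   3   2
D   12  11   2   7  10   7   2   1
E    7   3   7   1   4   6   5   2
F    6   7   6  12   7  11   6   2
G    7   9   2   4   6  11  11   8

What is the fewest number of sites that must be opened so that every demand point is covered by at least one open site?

Coverage sets (demand points within 6 of each site):
  A: {C1, C2, C3, C4, C5}
  B: {C1, C2, C5, C8}
  C: {C2, C7, C8}
  D: {C3, C7, C8}
  E: {C2, C4, C5, C6, C7, C8}
  F: {C1, C3, C7, C8}
  G: {C3, C4, C5}
No single site covers all 8 demand points.
But {A, E} covers everything, so the minimum is 2.

2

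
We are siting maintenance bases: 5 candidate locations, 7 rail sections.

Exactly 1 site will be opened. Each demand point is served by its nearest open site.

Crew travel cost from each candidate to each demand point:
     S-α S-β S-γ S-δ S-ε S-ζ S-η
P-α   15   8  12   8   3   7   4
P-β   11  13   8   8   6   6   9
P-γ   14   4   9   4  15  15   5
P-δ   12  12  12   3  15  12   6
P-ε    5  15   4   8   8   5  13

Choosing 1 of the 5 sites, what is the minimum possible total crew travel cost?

Open {P-α}.
  S-α→P-α 15, S-β→P-α 8, S-γ→P-α 12, S-δ→P-α 8, S-ε→P-α 3, S-ζ→P-α 7, S-η→P-α 4  ⇒ total 57.
Compare {P-ε}: total 58.
Compare {P-β}: total 61.
No size-1 selection does better; minimum is 57.

57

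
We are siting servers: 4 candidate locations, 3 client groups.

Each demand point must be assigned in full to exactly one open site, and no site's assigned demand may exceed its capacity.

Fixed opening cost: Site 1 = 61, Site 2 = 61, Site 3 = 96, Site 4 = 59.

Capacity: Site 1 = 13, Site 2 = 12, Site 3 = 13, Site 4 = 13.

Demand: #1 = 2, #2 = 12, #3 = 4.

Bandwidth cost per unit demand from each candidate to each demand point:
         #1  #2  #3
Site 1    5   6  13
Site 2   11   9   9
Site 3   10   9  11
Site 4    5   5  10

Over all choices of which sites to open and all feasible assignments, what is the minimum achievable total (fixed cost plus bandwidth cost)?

238

Open {Site 2, Site 4}; cheapest assignment that respects the capacities:
  Site 2 (cap 12, load 6): #1, #3 — cost 2×11 + 4×9 = 58
  Site 4 (cap 13, load 12): #2 — cost 12×5 = 60
  Shipping 118, fixed 120 → total 238.
  Any other capacity-feasible assignment to {Site 2, Site 4} ships for at least 118.
Compare {Site 1, Site 4}: its best feasible assignment gives total 242.
Compare {Site 1, Site 2}: its best feasible assignment gives total 252.
Every other set of open sites that can feasibly serve all demand totals ≥ 242 even under its best assignment. Minimum: 238.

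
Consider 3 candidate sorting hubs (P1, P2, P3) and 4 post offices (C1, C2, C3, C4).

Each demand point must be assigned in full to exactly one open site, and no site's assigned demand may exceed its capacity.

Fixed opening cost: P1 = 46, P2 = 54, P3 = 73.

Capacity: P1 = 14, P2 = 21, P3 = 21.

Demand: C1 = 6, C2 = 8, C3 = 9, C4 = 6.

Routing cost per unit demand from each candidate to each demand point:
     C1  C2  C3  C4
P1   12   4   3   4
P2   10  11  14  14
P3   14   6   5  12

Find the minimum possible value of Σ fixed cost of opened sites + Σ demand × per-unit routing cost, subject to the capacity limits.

304

Open {P1, P3}; cheapest assignment that respects the capacities:
  P1 (cap 14, load 14): C2, C4 — cost 8×4 + 6×4 = 56
  P3 (cap 21, load 15): C1, C3 — cost 6×14 + 9×5 = 129
  Shipping 185, fixed 119 → total 304.
  Any other capacity-feasible assignment to {P1, P3} ships for at least 185.
Compare {P1, P2, P3}: its best feasible assignment gives total 334.
Compare {P1, P2}: its best feasible assignment gives total 342.
Every other set of open sites that can feasibly serve all demand totals ≥ 334 even under its best assignment. Minimum: 304.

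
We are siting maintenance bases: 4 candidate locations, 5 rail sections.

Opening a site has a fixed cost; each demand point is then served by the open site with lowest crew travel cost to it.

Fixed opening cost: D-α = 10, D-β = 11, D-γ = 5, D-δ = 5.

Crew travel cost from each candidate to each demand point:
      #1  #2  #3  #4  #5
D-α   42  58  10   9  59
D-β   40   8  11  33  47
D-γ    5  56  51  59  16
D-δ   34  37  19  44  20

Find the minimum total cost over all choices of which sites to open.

Open {D-α, D-β, D-γ}: assign each demand point to its cheapest open site.
  #1→D-γ 5, #2→D-β 8, #3→D-α 10, #4→D-α 9, #5→D-γ 16
  crew travel cost 48, fixed 26 → total 74.
Compare {D-α, D-β, D-γ, D-δ}: crew travel cost 48 + fixed 31 = 79.
Compare {D-β, D-γ}: crew travel cost 73 + fixed 16 = 89.
Compare {D-β, D-γ, D-δ}: crew travel cost 73 + fixed 21 = 94.
All other subsets cost ≥ 79. Minimum total cost: 74.

74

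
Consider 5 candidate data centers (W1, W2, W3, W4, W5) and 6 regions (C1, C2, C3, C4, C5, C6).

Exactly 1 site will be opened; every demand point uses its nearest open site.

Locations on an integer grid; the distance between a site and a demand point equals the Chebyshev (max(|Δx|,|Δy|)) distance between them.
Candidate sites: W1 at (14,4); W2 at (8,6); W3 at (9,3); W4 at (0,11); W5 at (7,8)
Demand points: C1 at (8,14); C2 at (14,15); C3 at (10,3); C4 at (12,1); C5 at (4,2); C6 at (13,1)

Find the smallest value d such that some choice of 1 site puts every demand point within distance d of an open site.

Open {W5}.
  Farthest demand point is C2 at distance 7 (to W5); all others are ≤ 7.
With {W2} the worst case is 9.
With {W1} the worst case is 11.
No size-1 selection achieves below 7.

7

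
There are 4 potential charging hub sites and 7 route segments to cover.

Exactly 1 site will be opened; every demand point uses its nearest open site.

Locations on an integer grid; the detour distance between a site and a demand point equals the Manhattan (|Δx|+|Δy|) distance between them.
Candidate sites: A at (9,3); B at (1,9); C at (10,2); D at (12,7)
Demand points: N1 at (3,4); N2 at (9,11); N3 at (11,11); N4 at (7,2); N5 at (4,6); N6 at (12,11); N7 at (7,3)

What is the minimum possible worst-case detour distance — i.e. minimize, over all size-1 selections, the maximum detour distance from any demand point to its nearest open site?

11

Open {A}.
  Farthest demand point is N6 at detour distance 11 (to A); all others are ≤ 11.
With {C} the worst case is 11.
With {D} the worst case is 12.
No size-1 selection achieves below 11.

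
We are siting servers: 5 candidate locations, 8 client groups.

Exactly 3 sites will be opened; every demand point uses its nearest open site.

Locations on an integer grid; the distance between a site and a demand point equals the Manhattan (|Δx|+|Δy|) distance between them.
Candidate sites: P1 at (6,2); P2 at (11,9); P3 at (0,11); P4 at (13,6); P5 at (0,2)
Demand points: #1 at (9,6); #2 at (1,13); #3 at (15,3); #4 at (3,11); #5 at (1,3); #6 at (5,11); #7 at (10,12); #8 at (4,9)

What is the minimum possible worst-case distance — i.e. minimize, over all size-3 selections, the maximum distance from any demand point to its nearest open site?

Open {P1, P3, P4}.
  Farthest demand point is #7 at distance 9 (to P4); all others are ≤ 9.
With {P2, P3, P4} the worst case is 9.
With {P3, P4, P5} the worst case is 9.
No size-3 selection achieves below 9.

9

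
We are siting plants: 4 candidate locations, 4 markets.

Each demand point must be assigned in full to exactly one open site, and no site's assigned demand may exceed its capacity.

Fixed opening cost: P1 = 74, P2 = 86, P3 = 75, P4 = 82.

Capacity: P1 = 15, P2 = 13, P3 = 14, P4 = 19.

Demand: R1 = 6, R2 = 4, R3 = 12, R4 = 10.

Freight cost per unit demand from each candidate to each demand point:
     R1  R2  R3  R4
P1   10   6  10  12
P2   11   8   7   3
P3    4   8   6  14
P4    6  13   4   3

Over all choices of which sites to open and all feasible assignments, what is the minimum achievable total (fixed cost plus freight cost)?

Open {P2, P3, P4}; cheapest assignment that respects the capacities:
  P2 (cap 13, load 10): R4 — cost 10×3 = 30
  P3 (cap 14, load 10): R1, R2 — cost 6×4 + 4×8 = 56
  P4 (cap 19, load 12): R3 — cost 12×4 = 48
  Shipping 134, fixed 243 → total 377.
  Any other capacity-feasible assignment to {P2, P3, P4} ships for at least 134.
Compare {P1, P2, P4}: its best feasible assignment gives total 380.
Compare {P1, P4}: its best feasible assignment gives total 384.
Every other set of open sites that can feasibly serve all demand totals ≥ 380 even under its best assignment. Minimum: 377.

377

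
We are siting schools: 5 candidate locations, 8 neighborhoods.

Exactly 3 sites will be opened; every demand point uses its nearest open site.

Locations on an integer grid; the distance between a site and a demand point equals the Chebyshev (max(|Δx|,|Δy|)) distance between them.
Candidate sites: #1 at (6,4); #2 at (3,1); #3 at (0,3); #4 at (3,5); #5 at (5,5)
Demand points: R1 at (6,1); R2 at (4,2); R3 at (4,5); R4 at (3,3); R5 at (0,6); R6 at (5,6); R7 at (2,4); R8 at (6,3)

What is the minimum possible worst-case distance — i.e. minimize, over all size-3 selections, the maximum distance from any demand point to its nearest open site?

Open {#1, #2, #3}.
  Farthest demand point is R1 at distance 3 (to #1); all others are ≤ 3.
With {#1, #2, #4} the worst case is 3.
With {#1, #3, #4} the worst case is 3.
No size-3 selection achieves below 3.

3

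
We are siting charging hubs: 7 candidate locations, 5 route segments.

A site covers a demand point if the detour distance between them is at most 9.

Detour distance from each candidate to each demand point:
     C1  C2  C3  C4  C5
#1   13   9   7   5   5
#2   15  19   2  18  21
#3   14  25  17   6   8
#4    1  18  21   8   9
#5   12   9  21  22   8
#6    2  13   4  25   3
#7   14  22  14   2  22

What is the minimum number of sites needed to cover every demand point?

2

Coverage sets (demand points within 9 of each site):
  #1: {C2, C3, C4, C5}
  #2: {C3}
  #3: {C4, C5}
  #4: {C1, C4, C5}
  #5: {C2, C5}
  #6: {C1, C3, C5}
  #7: {C4}
No single site covers all 5 demand points.
But {#1, #4} covers everything, so the minimum is 2.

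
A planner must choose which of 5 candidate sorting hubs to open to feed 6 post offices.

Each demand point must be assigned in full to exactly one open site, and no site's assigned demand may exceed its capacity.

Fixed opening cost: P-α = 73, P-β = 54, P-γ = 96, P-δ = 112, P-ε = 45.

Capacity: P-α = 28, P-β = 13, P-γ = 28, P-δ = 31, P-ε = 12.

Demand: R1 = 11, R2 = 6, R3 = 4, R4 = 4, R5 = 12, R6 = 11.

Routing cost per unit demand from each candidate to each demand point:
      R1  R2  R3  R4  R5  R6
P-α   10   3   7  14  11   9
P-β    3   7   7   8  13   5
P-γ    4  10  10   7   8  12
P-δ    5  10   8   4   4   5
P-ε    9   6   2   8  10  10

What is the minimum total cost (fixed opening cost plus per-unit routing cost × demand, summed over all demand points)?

Open {P-β, P-δ, P-ε}; cheapest assignment that respects the capacities:
  P-β (cap 13, load 11): R1 — cost 11×3 = 33
  P-δ (cap 31, load 27): R4, R5, R6 — cost 4×4 + 12×4 + 11×5 = 119
  P-ε (cap 12, load 10): R2, R3 — cost 6×6 + 4×2 = 44
  Shipping 196, fixed 211 → total 407.
  Any other capacity-feasible assignment to {P-β, P-δ, P-ε} ships for at least 196.
Compare {P-α, P-β, P-δ}: its best feasible assignment gives total 437.
Compare {P-α, P-δ}: its best feasible assignment gives total 449.
Every other set of open sites that can feasibly serve all demand totals ≥ 437 even under its best assignment. Minimum: 407.

407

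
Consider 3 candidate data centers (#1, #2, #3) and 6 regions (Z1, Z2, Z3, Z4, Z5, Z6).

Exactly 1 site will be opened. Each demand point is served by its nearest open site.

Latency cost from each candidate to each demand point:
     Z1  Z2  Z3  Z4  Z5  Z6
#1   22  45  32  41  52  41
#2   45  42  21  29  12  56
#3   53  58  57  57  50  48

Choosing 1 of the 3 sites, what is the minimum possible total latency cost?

Open {#2}.
  Z1→#2 45, Z2→#2 42, Z3→#2 21, Z4→#2 29, Z5→#2 12, Z6→#2 56  ⇒ total 205.
Compare {#1}: total 233.
Compare {#3}: total 323.

205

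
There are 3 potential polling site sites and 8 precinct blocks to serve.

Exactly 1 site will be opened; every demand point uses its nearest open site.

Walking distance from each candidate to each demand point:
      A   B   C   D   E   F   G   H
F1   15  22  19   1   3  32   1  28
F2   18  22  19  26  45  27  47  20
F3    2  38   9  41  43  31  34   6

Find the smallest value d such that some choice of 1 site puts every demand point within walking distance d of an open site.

Open {F1}.
  Farthest demand point is F at walking distance 32 (to F1); all others are ≤ 32.
With {F3} the worst case is 43.
With {F2} the worst case is 47.
No size-1 selection achieves below 32.

32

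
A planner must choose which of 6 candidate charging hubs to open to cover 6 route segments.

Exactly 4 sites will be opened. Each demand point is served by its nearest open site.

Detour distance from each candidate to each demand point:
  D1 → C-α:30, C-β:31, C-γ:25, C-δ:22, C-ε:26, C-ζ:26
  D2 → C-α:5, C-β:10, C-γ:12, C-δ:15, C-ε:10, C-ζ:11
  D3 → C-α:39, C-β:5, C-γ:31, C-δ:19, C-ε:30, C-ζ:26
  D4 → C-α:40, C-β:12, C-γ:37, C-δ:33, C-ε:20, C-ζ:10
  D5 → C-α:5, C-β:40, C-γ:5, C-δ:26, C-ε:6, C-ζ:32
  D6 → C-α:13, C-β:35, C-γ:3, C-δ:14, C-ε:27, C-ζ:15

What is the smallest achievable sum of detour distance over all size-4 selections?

43

Open {D3, D4, D5, D6}.
  C-α→D5 5, C-β→D3 5, C-γ→D6 3, C-δ→D6 14, C-ε→D5 6, C-ζ→D4 10  ⇒ total 43.
Compare {D2, D3, D5, D6}: total 44.
Compare {D2, D3, D4, D5}: total 46.
No size-4 selection does better; minimum is 43.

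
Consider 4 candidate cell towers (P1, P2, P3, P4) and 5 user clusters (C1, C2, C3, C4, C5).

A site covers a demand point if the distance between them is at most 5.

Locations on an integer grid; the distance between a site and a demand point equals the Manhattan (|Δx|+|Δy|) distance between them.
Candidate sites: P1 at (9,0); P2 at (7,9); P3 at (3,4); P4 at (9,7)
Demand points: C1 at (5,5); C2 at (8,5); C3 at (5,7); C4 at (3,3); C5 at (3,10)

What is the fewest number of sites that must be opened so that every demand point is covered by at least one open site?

2

Coverage sets (demand points within 5 of each site):
  P1: {}
  P2: {C2, C3, C5}
  P3: {C1, C3, C4}
  P4: {C2, C3}
No single site covers all 5 demand points.
But {P2, P3} covers everything, so the minimum is 2.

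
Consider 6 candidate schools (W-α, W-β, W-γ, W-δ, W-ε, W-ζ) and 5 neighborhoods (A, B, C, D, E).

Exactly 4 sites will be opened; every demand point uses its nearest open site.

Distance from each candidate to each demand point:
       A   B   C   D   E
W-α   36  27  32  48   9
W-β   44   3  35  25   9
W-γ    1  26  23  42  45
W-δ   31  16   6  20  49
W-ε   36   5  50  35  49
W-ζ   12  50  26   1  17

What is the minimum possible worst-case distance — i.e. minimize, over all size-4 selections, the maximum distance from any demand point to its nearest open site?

Open {W-β, W-γ, W-δ, W-ζ}.
  Farthest demand point is E at distance 9 (to W-β); all others are ≤ 9.
With {W-α, W-β, W-δ, W-ζ} the worst case is 12.
With {W-α, W-δ, W-ε, W-ζ} the worst case is 12.
No size-4 selection achieves below 9.

9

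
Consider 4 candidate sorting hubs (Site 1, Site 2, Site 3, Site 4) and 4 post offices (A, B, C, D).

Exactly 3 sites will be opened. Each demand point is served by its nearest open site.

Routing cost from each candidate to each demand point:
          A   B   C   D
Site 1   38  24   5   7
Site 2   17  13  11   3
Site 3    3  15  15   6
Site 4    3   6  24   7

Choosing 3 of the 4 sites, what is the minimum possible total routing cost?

17

Open {Site 1, Site 2, Site 4}.
  A→Site 4 3, B→Site 4 6, C→Site 1 5, D→Site 2 3  ⇒ total 17.
Compare {Site 1, Site 3, Site 4}: total 20.
Compare {Site 2, Site 3, Site 4}: total 23.
No size-3 selection does better; minimum is 17.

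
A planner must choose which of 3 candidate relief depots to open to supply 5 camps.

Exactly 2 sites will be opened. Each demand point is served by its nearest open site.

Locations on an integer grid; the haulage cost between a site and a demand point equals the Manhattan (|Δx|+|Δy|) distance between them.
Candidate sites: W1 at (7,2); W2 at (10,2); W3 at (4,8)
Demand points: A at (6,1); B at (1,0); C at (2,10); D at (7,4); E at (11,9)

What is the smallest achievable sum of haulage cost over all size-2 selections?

24

Open {W1, W3}.
  A→W1 2, B→W1 8, C→W3 4, D→W1 2, E→W3 8  ⇒ total 24.
Compare {W1, W2}: total 33.
Compare {W2, W3}: total 33.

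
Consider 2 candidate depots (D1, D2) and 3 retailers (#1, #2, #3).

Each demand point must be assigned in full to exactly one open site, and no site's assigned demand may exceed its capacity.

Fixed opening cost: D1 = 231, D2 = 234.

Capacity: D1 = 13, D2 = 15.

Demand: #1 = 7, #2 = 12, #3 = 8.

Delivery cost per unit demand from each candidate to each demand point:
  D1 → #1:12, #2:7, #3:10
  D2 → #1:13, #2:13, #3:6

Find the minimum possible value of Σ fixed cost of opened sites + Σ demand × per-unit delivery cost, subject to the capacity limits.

Open {D1, D2}; cheapest assignment that respects the capacities:
  D1 (cap 13, load 12): #2 — cost 12×7 = 84
  D2 (cap 15, load 15): #1, #3 — cost 7×13 + 8×6 = 139
  Shipping 223, fixed 465 → total 688.
  Any other capacity-feasible assignment to {D1, D2} ships for at least 223.
Total demand is 27 and no other set of sites has combined capacity ≥ 27, so {D1, D2} is the only feasible choice of open sites. Minimum: 688.

688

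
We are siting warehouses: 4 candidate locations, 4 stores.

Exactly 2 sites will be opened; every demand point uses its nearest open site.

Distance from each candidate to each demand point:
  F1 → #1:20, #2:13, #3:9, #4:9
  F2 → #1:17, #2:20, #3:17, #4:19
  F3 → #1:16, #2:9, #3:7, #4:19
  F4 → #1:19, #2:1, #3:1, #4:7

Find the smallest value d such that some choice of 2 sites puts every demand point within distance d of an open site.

Open {F1, F3}.
  Farthest demand point is #1 at distance 16 (to F3); all others are ≤ 16.
With {F3, F4} the worst case is 16.
With {F1, F2} the worst case is 17.
No size-2 selection achieves below 16.

16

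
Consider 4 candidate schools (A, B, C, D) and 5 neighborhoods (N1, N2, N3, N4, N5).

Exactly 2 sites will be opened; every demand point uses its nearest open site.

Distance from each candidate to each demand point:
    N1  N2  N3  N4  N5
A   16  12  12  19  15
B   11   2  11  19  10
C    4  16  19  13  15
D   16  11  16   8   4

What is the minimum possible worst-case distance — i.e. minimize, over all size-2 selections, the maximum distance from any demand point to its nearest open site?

11

Open {B, D}.
  Farthest demand point is N1 at distance 11 (to B); all others are ≤ 11.
With {B, C} the worst case is 13.
With {A, C} the worst case is 15.
No size-2 selection achieves below 11.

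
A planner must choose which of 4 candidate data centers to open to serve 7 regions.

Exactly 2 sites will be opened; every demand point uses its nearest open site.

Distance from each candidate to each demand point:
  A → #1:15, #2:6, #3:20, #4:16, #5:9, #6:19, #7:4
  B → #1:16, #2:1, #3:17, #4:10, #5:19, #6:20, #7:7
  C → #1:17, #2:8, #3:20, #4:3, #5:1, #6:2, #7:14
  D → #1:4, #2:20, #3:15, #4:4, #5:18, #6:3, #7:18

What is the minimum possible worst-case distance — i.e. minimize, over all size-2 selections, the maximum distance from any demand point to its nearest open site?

Open {A, D}.
  Farthest demand point is #3 at distance 15 (to D); all others are ≤ 15.
With {C, D} the worst case is 15.
With {B, C} the worst case is 17.
No size-2 selection achieves below 15.

15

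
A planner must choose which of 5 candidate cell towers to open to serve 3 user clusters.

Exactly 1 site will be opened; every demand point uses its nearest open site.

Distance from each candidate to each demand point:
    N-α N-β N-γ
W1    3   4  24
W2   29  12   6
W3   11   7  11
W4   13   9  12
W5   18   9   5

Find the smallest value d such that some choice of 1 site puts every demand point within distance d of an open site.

11

Open {W3}.
  Farthest demand point is N-α at distance 11 (to W3); all others are ≤ 11.
With {W4} the worst case is 13.
With {W5} the worst case is 18.
No size-1 selection achieves below 11.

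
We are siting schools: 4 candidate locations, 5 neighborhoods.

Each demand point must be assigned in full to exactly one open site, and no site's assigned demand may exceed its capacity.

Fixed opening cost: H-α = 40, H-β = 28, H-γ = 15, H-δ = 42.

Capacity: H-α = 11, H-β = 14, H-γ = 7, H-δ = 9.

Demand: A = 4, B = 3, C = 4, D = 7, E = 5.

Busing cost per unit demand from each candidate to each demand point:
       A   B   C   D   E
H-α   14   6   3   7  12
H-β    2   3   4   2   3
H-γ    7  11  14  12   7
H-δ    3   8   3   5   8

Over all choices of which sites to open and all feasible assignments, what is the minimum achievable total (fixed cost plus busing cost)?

Open {H-β, H-δ}; cheapest assignment that respects the capacities:
  H-β (cap 14, load 14): A, B, D — cost 4×2 + 3×3 + 7×2 = 31
  H-δ (cap 9, load 9): C, E — cost 4×3 + 5×8 = 52
  Shipping 83, fixed 70 → total 153.
  Any other capacity-feasible assignment to {H-β, H-δ} ships for at least 83.
Compare {H-α, H-β}: its best feasible assignment gives total 161.
Compare {H-α, H-β, H-γ}: its best feasible assignment gives total 161.
Every other set of open sites that can feasibly serve all demand totals ≥ 161 even under its best assignment. Minimum: 153.

153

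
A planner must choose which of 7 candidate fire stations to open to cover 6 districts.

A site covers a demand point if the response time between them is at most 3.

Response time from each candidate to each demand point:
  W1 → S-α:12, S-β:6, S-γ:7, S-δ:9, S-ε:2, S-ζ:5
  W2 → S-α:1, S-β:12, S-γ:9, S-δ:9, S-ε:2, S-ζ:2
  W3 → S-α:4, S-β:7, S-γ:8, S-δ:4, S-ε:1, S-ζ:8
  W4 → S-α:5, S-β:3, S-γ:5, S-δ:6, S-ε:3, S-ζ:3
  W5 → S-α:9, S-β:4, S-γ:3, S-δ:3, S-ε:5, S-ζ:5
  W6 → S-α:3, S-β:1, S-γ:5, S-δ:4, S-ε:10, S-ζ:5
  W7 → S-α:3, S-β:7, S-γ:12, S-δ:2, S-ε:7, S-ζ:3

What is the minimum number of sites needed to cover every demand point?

3

Coverage sets (demand points within 3 of each site):
  W1: {S-ε}
  W2: {S-α, S-ε, S-ζ}
  W3: {S-ε}
  W4: {S-β, S-ε, S-ζ}
  W5: {S-γ, S-δ}
  W6: {S-α, S-β}
  W7: {S-α, S-δ, S-ζ}
No 2 sites suffice: every size-2 union leaves at least one demand point uncovered.
But {W2, W4, W5} covers everything, so the minimum is 3.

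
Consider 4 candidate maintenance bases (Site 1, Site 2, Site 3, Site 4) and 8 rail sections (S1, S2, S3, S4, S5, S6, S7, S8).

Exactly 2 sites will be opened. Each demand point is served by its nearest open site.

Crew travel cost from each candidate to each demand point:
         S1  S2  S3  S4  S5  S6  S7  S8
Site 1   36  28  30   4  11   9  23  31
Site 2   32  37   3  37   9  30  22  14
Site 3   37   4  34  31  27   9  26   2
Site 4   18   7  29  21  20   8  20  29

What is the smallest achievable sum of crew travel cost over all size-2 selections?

Open {Site 2, Site 4}.
  S1→Site 4 18, S2→Site 4 7, S3→Site 2 3, S4→Site 4 21, S5→Site 2 9, S6→Site 4 8, S7→Site 4 20, S8→Site 2 14  ⇒ total 100.
Compare {Site 2, Site 3}: total 112.
Compare {Site 1, Site 3}: total 119.
No size-2 selection does better; minimum is 100.

100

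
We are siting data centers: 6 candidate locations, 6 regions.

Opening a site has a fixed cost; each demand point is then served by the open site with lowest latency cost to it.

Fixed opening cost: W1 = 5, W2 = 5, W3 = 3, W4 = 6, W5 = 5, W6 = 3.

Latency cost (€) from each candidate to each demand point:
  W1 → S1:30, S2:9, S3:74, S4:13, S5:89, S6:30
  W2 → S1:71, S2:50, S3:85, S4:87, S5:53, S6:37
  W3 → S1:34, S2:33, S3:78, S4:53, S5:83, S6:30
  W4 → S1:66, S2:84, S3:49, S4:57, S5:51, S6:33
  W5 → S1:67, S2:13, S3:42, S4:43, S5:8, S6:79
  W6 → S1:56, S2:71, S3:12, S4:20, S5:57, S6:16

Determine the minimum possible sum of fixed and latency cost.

101

Open {W1, W5, W6}: assign each demand point to its cheapest open site.
  S1→W1 30, S2→W1 9, S3→W6 12, S4→W1 13, S5→W5 8, S6→W6 16
  latency cost 88, fixed 13 → total 101.
Compare {W1, W3, W5, W6}: latency cost 88 + fixed 16 = 104.
Compare {W1, W2, W5, W6}: latency cost 88 + fixed 18 = 106.
Compare {W1, W4, W5, W6}: latency cost 88 + fixed 19 = 107.
All other subsets cost ≥ 104. Minimum total cost: 101.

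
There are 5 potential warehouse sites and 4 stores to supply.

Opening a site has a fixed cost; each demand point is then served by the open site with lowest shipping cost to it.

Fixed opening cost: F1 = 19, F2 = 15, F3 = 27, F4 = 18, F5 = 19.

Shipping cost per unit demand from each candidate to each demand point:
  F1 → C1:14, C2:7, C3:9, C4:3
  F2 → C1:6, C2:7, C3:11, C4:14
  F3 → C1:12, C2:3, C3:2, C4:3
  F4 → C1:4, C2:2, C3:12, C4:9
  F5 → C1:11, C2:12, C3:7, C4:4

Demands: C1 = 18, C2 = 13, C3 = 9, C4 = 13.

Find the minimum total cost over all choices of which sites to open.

Open {F3, F4}: assign each demand point to its cheapest open site.
  C1→F4 18×4=72, C2→F4 13×2=26, C3→F3 9×2=18, C4→F3 13×3=39
  shipping cost 155, fixed 45 → total 200.
Compare {F2, F3, F4}: shipping cost 155 + fixed 60 = 215.
Compare {F1, F3, F4}: shipping cost 155 + fixed 64 = 219.
Compare {F3, F4, F5}: shipping cost 155 + fixed 64 = 219.
All other subsets cost ≥ 215. Minimum total cost: 200.

200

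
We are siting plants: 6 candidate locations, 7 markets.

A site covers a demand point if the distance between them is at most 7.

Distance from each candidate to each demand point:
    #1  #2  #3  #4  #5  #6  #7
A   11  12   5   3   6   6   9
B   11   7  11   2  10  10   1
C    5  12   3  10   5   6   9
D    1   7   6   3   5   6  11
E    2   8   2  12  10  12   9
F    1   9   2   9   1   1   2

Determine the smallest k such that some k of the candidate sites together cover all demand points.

Coverage sets (demand points within 7 of each site):
  A: {#3, #4, #5, #6}
  B: {#2, #4, #7}
  C: {#1, #3, #5, #6}
  D: {#1, #2, #3, #4, #5, #6}
  E: {#1, #3}
  F: {#1, #3, #5, #6, #7}
No single site covers all 7 demand points.
But {B, C} covers everything, so the minimum is 2.

2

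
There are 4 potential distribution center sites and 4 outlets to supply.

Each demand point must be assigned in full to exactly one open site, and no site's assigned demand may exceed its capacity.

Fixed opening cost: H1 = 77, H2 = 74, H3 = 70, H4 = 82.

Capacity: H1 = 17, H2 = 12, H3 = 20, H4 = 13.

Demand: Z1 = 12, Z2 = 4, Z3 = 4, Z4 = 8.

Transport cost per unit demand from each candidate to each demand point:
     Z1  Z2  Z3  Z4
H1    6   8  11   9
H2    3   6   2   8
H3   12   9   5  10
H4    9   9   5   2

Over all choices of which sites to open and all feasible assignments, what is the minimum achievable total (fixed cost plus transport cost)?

Open {H1, H4}; cheapest assignment that respects the capacities:
  H1 (cap 17, load 16): Z1, Z2 — cost 12×6 + 4×8 = 104
  H4 (cap 13, load 12): Z3, Z4 — cost 4×5 + 8×2 = 36
  Shipping 140, fixed 159 → total 299.
  Any other capacity-feasible assignment to {H1, H4} ships for at least 140.
Compare {H2, H3}: its best feasible assignment gives total 316.
Compare {H1, H2}: its best feasible assignment gives total 327.
Every other set of open sites that can feasibly serve all demand totals ≥ 316 even under its best assignment. Minimum: 299.

299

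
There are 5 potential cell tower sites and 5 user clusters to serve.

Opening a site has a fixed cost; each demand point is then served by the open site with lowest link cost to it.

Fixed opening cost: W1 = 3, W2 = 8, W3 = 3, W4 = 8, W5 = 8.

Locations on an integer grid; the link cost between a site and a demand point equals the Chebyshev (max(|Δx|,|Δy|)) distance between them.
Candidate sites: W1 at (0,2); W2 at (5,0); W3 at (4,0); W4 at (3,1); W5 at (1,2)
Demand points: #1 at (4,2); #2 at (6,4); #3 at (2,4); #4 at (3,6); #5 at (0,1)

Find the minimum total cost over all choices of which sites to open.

Open {W1, W3}: assign each demand point to its cheapest open site.
  #1→W3 2, #2→W3 4, #3→W1 2, #4→W1 4, #5→W1 1
  link cost 13, fixed 6 → total 19.
Compare {W1}: link cost 17 + fixed 3 = 20.
Compare {W1, W4}: link cost 11 + fixed 11 = 22.
Compare {W3}: link cost 20 + fixed 3 = 23.
All other subsets cost ≥ 20. Minimum total cost: 19.

19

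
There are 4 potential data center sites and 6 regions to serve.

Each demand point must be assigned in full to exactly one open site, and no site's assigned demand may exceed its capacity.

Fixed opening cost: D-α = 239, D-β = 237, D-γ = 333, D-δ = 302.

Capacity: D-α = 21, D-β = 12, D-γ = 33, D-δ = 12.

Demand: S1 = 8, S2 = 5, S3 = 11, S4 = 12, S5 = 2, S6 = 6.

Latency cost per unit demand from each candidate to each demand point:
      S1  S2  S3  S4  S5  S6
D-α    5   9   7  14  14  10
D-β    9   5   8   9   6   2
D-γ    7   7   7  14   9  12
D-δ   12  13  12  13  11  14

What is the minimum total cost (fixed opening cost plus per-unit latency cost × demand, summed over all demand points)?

926

Open {D-β, D-γ}; cheapest assignment that respects the capacities:
  D-β (cap 12, load 11): S2, S6 — cost 5×5 + 6×2 = 37
  D-γ (cap 33, load 33): S1, S3, S4, S5 — cost 8×7 + 11×7 + 12×14 + 2×9 = 319
  Shipping 356, fixed 570 → total 926.
  Any other capacity-feasible assignment to {D-β, D-γ} ships for at least 356.
Compare {D-α, D-γ}: its best feasible assignment gives total 970.
Compare {D-γ, D-δ}: its best feasible assignment gives total 1049.
Every other set of open sites that can feasibly serve all demand totals ≥ 970 even under its best assignment. Minimum: 926.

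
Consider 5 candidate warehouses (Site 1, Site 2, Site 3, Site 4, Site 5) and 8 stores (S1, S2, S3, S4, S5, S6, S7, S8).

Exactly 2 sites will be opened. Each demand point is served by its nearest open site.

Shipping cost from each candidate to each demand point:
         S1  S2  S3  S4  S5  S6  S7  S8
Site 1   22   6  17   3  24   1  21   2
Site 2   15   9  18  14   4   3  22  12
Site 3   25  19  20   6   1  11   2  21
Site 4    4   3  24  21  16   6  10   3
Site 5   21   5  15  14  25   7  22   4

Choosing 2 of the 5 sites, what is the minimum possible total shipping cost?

Open {Site 3, Site 4}.
  S1→Site 4 4, S2→Site 4 3, S3→Site 3 20, S4→Site 3 6, S5→Site 3 1, S6→Site 4 6, S7→Site 3 2, S8→Site 4 3  ⇒ total 45.
Compare {Site 1, Site 3}: total 54.
Compare {Site 1, Site 4}: total 56.
No size-2 selection does better; minimum is 45.

45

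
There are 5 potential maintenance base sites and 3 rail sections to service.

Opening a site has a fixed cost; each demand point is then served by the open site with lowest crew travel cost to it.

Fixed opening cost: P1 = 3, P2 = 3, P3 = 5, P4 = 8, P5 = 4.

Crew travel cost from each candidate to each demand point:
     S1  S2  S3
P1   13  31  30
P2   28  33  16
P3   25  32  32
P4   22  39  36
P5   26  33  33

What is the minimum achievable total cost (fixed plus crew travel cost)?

66

Open {P1, P2}: assign each demand point to its cheapest open site.
  S1→P1 13, S2→P1 31, S3→P2 16
  crew travel cost 60, fixed 6 → total 66.
Compare {P1, P2, P5}: crew travel cost 60 + fixed 10 = 70.
Compare {P1, P2, P3}: crew travel cost 60 + fixed 11 = 71.
Compare {P1, P2, P4}: crew travel cost 60 + fixed 14 = 74.
All other subsets cost ≥ 70. Minimum total cost: 66.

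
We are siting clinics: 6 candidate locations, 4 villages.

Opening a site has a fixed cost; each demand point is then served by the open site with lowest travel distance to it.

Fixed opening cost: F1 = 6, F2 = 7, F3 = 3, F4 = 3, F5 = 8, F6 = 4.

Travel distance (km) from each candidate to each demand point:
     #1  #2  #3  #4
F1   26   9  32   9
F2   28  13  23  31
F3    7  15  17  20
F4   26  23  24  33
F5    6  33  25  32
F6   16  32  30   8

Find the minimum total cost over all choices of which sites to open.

Open {F1, F3}: assign each demand point to its cheapest open site.
  #1→F3 7, #2→F1 9, #3→F3 17, #4→F1 9
  travel distance 42, fixed 9 → total 51.
Compare {F3, F6}: travel distance 47 + fixed 7 = 54.
Compare {F1, F3, F4}: travel distance 42 + fixed 12 = 54.
Compare {F1, F3, F6}: travel distance 41 + fixed 13 = 54.
All other subsets cost ≥ 54. Minimum total cost: 51.

51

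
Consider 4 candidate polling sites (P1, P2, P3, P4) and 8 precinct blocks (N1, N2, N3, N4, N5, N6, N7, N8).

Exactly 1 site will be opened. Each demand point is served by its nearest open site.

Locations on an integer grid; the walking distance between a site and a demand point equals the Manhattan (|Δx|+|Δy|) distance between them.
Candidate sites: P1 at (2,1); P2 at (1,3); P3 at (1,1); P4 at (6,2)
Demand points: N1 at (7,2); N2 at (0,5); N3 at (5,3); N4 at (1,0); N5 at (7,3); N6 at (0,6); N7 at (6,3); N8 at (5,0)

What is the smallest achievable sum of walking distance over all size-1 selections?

Open {P4}.
  N1→P4 1, N2→P4 9, N3→P4 2, N4→P4 7, N5→P4 2, N6→P4 10, N7→P4 1, N8→P4 3  ⇒ total 35.
Compare {P2}: total 39.
Compare {P1}: total 43.
No size-1 selection does better; minimum is 35.

35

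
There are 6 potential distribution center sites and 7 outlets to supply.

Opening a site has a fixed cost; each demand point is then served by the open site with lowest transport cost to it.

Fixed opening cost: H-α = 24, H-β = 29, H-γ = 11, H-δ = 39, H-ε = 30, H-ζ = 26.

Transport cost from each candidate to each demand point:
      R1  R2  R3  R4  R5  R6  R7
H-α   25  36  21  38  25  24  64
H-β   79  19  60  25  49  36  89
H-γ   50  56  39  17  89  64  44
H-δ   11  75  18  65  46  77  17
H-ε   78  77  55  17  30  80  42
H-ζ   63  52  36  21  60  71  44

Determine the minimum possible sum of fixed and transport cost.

222

Open {H-α, H-γ, H-δ}: assign each demand point to its cheapest open site.
  R1→H-δ 11, R2→H-α 36, R3→H-δ 18, R4→H-γ 17, R5→H-α 25, R6→H-α 24, R7→H-δ 17
  transport cost 148, fixed 74 → total 222.
Compare {H-α, H-γ}: transport cost 192 + fixed 35 = 227.
Compare {H-α, H-β, H-δ}: transport cost 139 + fixed 92 = 231.
Compare {H-α, H-δ}: transport cost 169 + fixed 63 = 232.
All other subsets cost ≥ 227. Minimum total cost: 222.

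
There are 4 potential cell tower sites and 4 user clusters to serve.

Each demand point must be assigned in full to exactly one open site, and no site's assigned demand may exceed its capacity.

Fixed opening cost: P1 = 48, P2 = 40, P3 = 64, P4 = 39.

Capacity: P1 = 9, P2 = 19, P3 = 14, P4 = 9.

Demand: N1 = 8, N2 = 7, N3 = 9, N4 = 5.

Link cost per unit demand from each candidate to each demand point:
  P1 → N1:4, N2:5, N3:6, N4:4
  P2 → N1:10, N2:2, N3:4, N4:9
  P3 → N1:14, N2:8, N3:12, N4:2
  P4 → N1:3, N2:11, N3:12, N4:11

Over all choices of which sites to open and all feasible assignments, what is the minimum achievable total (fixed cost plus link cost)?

221

Open {P1, P2, P4}; cheapest assignment that respects the capacities:
  P1 (cap 9, load 5): N4 — cost 5×4 = 20
  P2 (cap 19, load 16): N2, N3 — cost 7×2 + 9×4 = 50
  P4 (cap 9, load 8): N1 — cost 8×3 = 24
  Shipping 94, fixed 127 → total 221.
  Any other capacity-feasible assignment to {P1, P2, P4} ships for at least 94.
Compare {P2, P3, P4}: its best feasible assignment gives total 227.
Compare {P1, P2, P3}: its best feasible assignment gives total 244.
Every other set of open sites that can feasibly serve all demand totals ≥ 227 even under its best assignment. Minimum: 221.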